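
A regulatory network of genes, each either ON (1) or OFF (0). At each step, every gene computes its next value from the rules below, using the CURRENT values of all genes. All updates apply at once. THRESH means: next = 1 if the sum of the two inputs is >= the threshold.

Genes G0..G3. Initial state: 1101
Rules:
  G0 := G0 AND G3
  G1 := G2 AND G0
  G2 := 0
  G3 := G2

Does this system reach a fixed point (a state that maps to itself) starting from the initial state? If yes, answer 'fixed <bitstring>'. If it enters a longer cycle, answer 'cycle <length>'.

Step 0: 1101
Step 1: G0=G0&G3=1&1=1 G1=G2&G0=0&1=0 G2=0(const) G3=G2=0 -> 1000
Step 2: G0=G0&G3=1&0=0 G1=G2&G0=0&1=0 G2=0(const) G3=G2=0 -> 0000
Step 3: G0=G0&G3=0&0=0 G1=G2&G0=0&0=0 G2=0(const) G3=G2=0 -> 0000
Fixed point reached at step 2: 0000

Answer: fixed 0000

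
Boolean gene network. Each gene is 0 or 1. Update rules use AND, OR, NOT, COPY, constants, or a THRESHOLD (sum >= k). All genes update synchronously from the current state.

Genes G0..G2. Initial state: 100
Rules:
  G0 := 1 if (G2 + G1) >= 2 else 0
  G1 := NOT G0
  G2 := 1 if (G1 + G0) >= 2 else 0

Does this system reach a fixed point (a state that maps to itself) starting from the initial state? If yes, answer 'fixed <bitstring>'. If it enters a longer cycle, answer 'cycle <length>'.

Step 0: 100
Step 1: G0=(0+0>=2)=0 G1=NOT G0=NOT 1=0 G2=(0+1>=2)=0 -> 000
Step 2: G0=(0+0>=2)=0 G1=NOT G0=NOT 0=1 G2=(0+0>=2)=0 -> 010
Step 3: G0=(0+1>=2)=0 G1=NOT G0=NOT 0=1 G2=(1+0>=2)=0 -> 010
Fixed point reached at step 2: 010

Answer: fixed 010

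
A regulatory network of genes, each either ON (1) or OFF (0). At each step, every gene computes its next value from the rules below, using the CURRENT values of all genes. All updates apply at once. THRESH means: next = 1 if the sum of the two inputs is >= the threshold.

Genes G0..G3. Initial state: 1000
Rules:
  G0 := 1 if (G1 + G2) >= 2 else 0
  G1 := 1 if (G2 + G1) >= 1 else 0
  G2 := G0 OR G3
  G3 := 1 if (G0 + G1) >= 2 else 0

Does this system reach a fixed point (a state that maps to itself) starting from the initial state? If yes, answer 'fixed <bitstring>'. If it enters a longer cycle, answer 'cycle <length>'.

Answer: fixed 0100

Derivation:
Step 0: 1000
Step 1: G0=(0+0>=2)=0 G1=(0+0>=1)=0 G2=G0|G3=1|0=1 G3=(1+0>=2)=0 -> 0010
Step 2: G0=(0+1>=2)=0 G1=(1+0>=1)=1 G2=G0|G3=0|0=0 G3=(0+0>=2)=0 -> 0100
Step 3: G0=(1+0>=2)=0 G1=(0+1>=1)=1 G2=G0|G3=0|0=0 G3=(0+1>=2)=0 -> 0100
Fixed point reached at step 2: 0100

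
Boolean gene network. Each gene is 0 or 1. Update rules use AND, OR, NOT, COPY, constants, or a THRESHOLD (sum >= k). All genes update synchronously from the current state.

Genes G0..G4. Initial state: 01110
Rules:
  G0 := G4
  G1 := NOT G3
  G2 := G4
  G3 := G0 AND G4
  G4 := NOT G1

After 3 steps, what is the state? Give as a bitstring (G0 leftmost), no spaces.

Step 1: G0=G4=0 G1=NOT G3=NOT 1=0 G2=G4=0 G3=G0&G4=0&0=0 G4=NOT G1=NOT 1=0 -> 00000
Step 2: G0=G4=0 G1=NOT G3=NOT 0=1 G2=G4=0 G3=G0&G4=0&0=0 G4=NOT G1=NOT 0=1 -> 01001
Step 3: G0=G4=1 G1=NOT G3=NOT 0=1 G2=G4=1 G3=G0&G4=0&1=0 G4=NOT G1=NOT 1=0 -> 11100

11100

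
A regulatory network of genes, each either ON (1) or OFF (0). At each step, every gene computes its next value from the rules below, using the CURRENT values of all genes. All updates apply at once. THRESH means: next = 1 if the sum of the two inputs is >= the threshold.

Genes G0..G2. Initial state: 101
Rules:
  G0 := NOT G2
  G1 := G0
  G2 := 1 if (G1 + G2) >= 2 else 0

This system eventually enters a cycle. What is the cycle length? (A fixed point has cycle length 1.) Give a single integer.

Step 0: 101
Step 1: G0=NOT G2=NOT 1=0 G1=G0=1 G2=(0+1>=2)=0 -> 010
Step 2: G0=NOT G2=NOT 0=1 G1=G0=0 G2=(1+0>=2)=0 -> 100
Step 3: G0=NOT G2=NOT 0=1 G1=G0=1 G2=(0+0>=2)=0 -> 110
Step 4: G0=NOT G2=NOT 0=1 G1=G0=1 G2=(1+0>=2)=0 -> 110
State from step 4 equals state from step 3 -> cycle length 1

Answer: 1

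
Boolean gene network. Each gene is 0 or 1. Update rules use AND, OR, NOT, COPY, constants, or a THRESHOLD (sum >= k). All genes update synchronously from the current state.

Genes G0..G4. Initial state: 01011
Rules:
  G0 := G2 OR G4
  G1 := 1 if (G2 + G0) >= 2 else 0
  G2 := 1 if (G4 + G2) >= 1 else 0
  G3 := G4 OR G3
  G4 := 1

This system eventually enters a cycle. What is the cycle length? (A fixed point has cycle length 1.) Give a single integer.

Step 0: 01011
Step 1: G0=G2|G4=0|1=1 G1=(0+0>=2)=0 G2=(1+0>=1)=1 G3=G4|G3=1|1=1 G4=1(const) -> 10111
Step 2: G0=G2|G4=1|1=1 G1=(1+1>=2)=1 G2=(1+1>=1)=1 G3=G4|G3=1|1=1 G4=1(const) -> 11111
Step 3: G0=G2|G4=1|1=1 G1=(1+1>=2)=1 G2=(1+1>=1)=1 G3=G4|G3=1|1=1 G4=1(const) -> 11111
State from step 3 equals state from step 2 -> cycle length 1

Answer: 1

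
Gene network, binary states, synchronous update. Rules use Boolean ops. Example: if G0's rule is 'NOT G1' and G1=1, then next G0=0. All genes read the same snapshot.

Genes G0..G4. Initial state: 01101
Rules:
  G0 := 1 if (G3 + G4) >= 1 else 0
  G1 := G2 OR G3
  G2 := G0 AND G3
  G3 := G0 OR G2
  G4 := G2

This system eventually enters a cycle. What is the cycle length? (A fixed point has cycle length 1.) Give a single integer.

Answer: 1

Derivation:
Step 0: 01101
Step 1: G0=(0+1>=1)=1 G1=G2|G3=1|0=1 G2=G0&G3=0&0=0 G3=G0|G2=0|1=1 G4=G2=1 -> 11011
Step 2: G0=(1+1>=1)=1 G1=G2|G3=0|1=1 G2=G0&G3=1&1=1 G3=G0|G2=1|0=1 G4=G2=0 -> 11110
Step 3: G0=(1+0>=1)=1 G1=G2|G3=1|1=1 G2=G0&G3=1&1=1 G3=G0|G2=1|1=1 G4=G2=1 -> 11111
Step 4: G0=(1+1>=1)=1 G1=G2|G3=1|1=1 G2=G0&G3=1&1=1 G3=G0|G2=1|1=1 G4=G2=1 -> 11111
State from step 4 equals state from step 3 -> cycle length 1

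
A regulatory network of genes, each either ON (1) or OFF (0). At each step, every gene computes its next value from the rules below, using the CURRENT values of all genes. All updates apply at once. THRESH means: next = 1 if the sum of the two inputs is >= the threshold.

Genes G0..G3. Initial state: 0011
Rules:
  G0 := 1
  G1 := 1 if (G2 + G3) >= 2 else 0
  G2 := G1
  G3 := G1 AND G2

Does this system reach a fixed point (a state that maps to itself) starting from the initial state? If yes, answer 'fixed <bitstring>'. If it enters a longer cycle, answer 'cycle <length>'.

Answer: fixed 1000

Derivation:
Step 0: 0011
Step 1: G0=1(const) G1=(1+1>=2)=1 G2=G1=0 G3=G1&G2=0&1=0 -> 1100
Step 2: G0=1(const) G1=(0+0>=2)=0 G2=G1=1 G3=G1&G2=1&0=0 -> 1010
Step 3: G0=1(const) G1=(1+0>=2)=0 G2=G1=0 G3=G1&G2=0&1=0 -> 1000
Step 4: G0=1(const) G1=(0+0>=2)=0 G2=G1=0 G3=G1&G2=0&0=0 -> 1000
Fixed point reached at step 3: 1000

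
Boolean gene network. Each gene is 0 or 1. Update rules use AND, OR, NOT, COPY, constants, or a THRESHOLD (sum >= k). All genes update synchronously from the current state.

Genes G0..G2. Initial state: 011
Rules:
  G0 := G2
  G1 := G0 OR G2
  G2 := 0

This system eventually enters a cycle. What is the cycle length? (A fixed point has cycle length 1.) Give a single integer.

Answer: 1

Derivation:
Step 0: 011
Step 1: G0=G2=1 G1=G0|G2=0|1=1 G2=0(const) -> 110
Step 2: G0=G2=0 G1=G0|G2=1|0=1 G2=0(const) -> 010
Step 3: G0=G2=0 G1=G0|G2=0|0=0 G2=0(const) -> 000
Step 4: G0=G2=0 G1=G0|G2=0|0=0 G2=0(const) -> 000
State from step 4 equals state from step 3 -> cycle length 1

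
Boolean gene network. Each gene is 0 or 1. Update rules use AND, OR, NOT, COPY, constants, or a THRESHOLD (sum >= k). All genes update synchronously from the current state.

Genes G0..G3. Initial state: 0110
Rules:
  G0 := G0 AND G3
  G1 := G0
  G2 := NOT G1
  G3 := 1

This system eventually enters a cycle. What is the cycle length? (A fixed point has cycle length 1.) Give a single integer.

Answer: 1

Derivation:
Step 0: 0110
Step 1: G0=G0&G3=0&0=0 G1=G0=0 G2=NOT G1=NOT 1=0 G3=1(const) -> 0001
Step 2: G0=G0&G3=0&1=0 G1=G0=0 G2=NOT G1=NOT 0=1 G3=1(const) -> 0011
Step 3: G0=G0&G3=0&1=0 G1=G0=0 G2=NOT G1=NOT 0=1 G3=1(const) -> 0011
State from step 3 equals state from step 2 -> cycle length 1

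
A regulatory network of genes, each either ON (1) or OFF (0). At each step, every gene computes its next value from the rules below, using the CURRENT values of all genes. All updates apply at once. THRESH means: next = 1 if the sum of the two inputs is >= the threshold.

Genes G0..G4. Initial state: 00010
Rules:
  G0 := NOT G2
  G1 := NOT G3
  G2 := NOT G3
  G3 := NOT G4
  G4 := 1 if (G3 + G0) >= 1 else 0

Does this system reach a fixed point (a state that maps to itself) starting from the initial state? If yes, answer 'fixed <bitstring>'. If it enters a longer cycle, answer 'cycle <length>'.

Step 0: 00010
Step 1: G0=NOT G2=NOT 0=1 G1=NOT G3=NOT 1=0 G2=NOT G3=NOT 1=0 G3=NOT G4=NOT 0=1 G4=(1+0>=1)=1 -> 10011
Step 2: G0=NOT G2=NOT 0=1 G1=NOT G3=NOT 1=0 G2=NOT G3=NOT 1=0 G3=NOT G4=NOT 1=0 G4=(1+1>=1)=1 -> 10001
Step 3: G0=NOT G2=NOT 0=1 G1=NOT G3=NOT 0=1 G2=NOT G3=NOT 0=1 G3=NOT G4=NOT 1=0 G4=(0+1>=1)=1 -> 11101
Step 4: G0=NOT G2=NOT 1=0 G1=NOT G3=NOT 0=1 G2=NOT G3=NOT 0=1 G3=NOT G4=NOT 1=0 G4=(0+1>=1)=1 -> 01101
Step 5: G0=NOT G2=NOT 1=0 G1=NOT G3=NOT 0=1 G2=NOT G3=NOT 0=1 G3=NOT G4=NOT 1=0 G4=(0+0>=1)=0 -> 01100
Step 6: G0=NOT G2=NOT 1=0 G1=NOT G3=NOT 0=1 G2=NOT G3=NOT 0=1 G3=NOT G4=NOT 0=1 G4=(0+0>=1)=0 -> 01110
Step 7: G0=NOT G2=NOT 1=0 G1=NOT G3=NOT 1=0 G2=NOT G3=NOT 1=0 G3=NOT G4=NOT 0=1 G4=(1+0>=1)=1 -> 00011
Step 8: G0=NOT G2=NOT 0=1 G1=NOT G3=NOT 1=0 G2=NOT G3=NOT 1=0 G3=NOT G4=NOT 1=0 G4=(1+0>=1)=1 -> 10001
Cycle of length 6 starting at step 2 -> no fixed point

Answer: cycle 6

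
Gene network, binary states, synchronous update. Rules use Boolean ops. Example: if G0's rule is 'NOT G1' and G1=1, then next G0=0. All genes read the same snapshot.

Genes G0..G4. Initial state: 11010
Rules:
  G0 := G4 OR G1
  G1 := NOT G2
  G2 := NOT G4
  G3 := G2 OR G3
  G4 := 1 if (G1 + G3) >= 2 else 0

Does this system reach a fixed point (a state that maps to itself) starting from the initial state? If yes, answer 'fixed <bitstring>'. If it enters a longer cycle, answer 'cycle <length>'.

Answer: cycle 3

Derivation:
Step 0: 11010
Step 1: G0=G4|G1=0|1=1 G1=NOT G2=NOT 0=1 G2=NOT G4=NOT 0=1 G3=G2|G3=0|1=1 G4=(1+1>=2)=1 -> 11111
Step 2: G0=G4|G1=1|1=1 G1=NOT G2=NOT 1=0 G2=NOT G4=NOT 1=0 G3=G2|G3=1|1=1 G4=(1+1>=2)=1 -> 10011
Step 3: G0=G4|G1=1|0=1 G1=NOT G2=NOT 0=1 G2=NOT G4=NOT 1=0 G3=G2|G3=0|1=1 G4=(0+1>=2)=0 -> 11010
Cycle of length 3 starting at step 0 -> no fixed point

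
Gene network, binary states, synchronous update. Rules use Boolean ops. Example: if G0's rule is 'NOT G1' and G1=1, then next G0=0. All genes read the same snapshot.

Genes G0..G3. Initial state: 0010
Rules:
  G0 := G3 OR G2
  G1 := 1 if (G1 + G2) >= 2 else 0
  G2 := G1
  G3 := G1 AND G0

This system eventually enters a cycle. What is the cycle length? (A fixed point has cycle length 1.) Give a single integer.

Answer: 1

Derivation:
Step 0: 0010
Step 1: G0=G3|G2=0|1=1 G1=(0+1>=2)=0 G2=G1=0 G3=G1&G0=0&0=0 -> 1000
Step 2: G0=G3|G2=0|0=0 G1=(0+0>=2)=0 G2=G1=0 G3=G1&G0=0&1=0 -> 0000
Step 3: G0=G3|G2=0|0=0 G1=(0+0>=2)=0 G2=G1=0 G3=G1&G0=0&0=0 -> 0000
State from step 3 equals state from step 2 -> cycle length 1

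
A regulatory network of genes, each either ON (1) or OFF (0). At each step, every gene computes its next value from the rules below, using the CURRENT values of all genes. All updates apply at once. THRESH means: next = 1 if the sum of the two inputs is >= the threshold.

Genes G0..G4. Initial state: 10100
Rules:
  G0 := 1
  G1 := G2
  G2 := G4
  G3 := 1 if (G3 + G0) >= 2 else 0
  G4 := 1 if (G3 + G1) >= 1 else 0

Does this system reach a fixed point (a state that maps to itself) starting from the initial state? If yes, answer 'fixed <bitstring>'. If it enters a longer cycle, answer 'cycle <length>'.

Answer: cycle 3

Derivation:
Step 0: 10100
Step 1: G0=1(const) G1=G2=1 G2=G4=0 G3=(0+1>=2)=0 G4=(0+0>=1)=0 -> 11000
Step 2: G0=1(const) G1=G2=0 G2=G4=0 G3=(0+1>=2)=0 G4=(0+1>=1)=1 -> 10001
Step 3: G0=1(const) G1=G2=0 G2=G4=1 G3=(0+1>=2)=0 G4=(0+0>=1)=0 -> 10100
Cycle of length 3 starting at step 0 -> no fixed point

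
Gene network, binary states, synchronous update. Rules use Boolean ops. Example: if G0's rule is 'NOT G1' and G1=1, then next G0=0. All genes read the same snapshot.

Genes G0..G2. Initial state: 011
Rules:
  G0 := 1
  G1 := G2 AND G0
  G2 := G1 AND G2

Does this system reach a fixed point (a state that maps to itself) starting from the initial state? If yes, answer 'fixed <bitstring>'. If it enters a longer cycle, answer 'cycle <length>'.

Answer: fixed 100

Derivation:
Step 0: 011
Step 1: G0=1(const) G1=G2&G0=1&0=0 G2=G1&G2=1&1=1 -> 101
Step 2: G0=1(const) G1=G2&G0=1&1=1 G2=G1&G2=0&1=0 -> 110
Step 3: G0=1(const) G1=G2&G0=0&1=0 G2=G1&G2=1&0=0 -> 100
Step 4: G0=1(const) G1=G2&G0=0&1=0 G2=G1&G2=0&0=0 -> 100
Fixed point reached at step 3: 100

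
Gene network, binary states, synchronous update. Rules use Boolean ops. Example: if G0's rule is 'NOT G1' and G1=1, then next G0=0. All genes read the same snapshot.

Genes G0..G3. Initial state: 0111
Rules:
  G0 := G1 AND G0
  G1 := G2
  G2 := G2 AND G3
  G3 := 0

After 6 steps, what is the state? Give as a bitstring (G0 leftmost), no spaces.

Step 1: G0=G1&G0=1&0=0 G1=G2=1 G2=G2&G3=1&1=1 G3=0(const) -> 0110
Step 2: G0=G1&G0=1&0=0 G1=G2=1 G2=G2&G3=1&0=0 G3=0(const) -> 0100
Step 3: G0=G1&G0=1&0=0 G1=G2=0 G2=G2&G3=0&0=0 G3=0(const) -> 0000
Step 4: G0=G1&G0=0&0=0 G1=G2=0 G2=G2&G3=0&0=0 G3=0(const) -> 0000
Step 5: G0=G1&G0=0&0=0 G1=G2=0 G2=G2&G3=0&0=0 G3=0(const) -> 0000
Step 6: G0=G1&G0=0&0=0 G1=G2=0 G2=G2&G3=0&0=0 G3=0(const) -> 0000

0000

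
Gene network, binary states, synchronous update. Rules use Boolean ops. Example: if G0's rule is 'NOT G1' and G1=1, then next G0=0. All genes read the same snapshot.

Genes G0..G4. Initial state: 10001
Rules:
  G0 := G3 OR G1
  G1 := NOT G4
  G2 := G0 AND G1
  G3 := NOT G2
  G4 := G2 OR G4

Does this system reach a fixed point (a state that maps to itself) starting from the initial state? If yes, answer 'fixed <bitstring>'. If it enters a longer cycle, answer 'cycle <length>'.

Step 0: 10001
Step 1: G0=G3|G1=0|0=0 G1=NOT G4=NOT 1=0 G2=G0&G1=1&0=0 G3=NOT G2=NOT 0=1 G4=G2|G4=0|1=1 -> 00011
Step 2: G0=G3|G1=1|0=1 G1=NOT G4=NOT 1=0 G2=G0&G1=0&0=0 G3=NOT G2=NOT 0=1 G4=G2|G4=0|1=1 -> 10011
Step 3: G0=G3|G1=1|0=1 G1=NOT G4=NOT 1=0 G2=G0&G1=1&0=0 G3=NOT G2=NOT 0=1 G4=G2|G4=0|1=1 -> 10011
Fixed point reached at step 2: 10011

Answer: fixed 10011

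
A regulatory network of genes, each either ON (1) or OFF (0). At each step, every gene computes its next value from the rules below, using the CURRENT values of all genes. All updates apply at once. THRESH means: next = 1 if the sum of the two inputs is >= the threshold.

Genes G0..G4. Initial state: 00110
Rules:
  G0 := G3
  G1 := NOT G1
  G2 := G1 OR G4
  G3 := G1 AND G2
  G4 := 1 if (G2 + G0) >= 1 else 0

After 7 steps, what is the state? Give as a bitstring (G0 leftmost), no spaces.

Step 1: G0=G3=1 G1=NOT G1=NOT 0=1 G2=G1|G4=0|0=0 G3=G1&G2=0&1=0 G4=(1+0>=1)=1 -> 11001
Step 2: G0=G3=0 G1=NOT G1=NOT 1=0 G2=G1|G4=1|1=1 G3=G1&G2=1&0=0 G4=(0+1>=1)=1 -> 00101
Step 3: G0=G3=0 G1=NOT G1=NOT 0=1 G2=G1|G4=0|1=1 G3=G1&G2=0&1=0 G4=(1+0>=1)=1 -> 01101
Step 4: G0=G3=0 G1=NOT G1=NOT 1=0 G2=G1|G4=1|1=1 G3=G1&G2=1&1=1 G4=(1+0>=1)=1 -> 00111
Step 5: G0=G3=1 G1=NOT G1=NOT 0=1 G2=G1|G4=0|1=1 G3=G1&G2=0&1=0 G4=(1+0>=1)=1 -> 11101
Step 6: G0=G3=0 G1=NOT G1=NOT 1=0 G2=G1|G4=1|1=1 G3=G1&G2=1&1=1 G4=(1+1>=1)=1 -> 00111
Step 7: G0=G3=1 G1=NOT G1=NOT 0=1 G2=G1|G4=0|1=1 G3=G1&G2=0&1=0 G4=(1+0>=1)=1 -> 11101

11101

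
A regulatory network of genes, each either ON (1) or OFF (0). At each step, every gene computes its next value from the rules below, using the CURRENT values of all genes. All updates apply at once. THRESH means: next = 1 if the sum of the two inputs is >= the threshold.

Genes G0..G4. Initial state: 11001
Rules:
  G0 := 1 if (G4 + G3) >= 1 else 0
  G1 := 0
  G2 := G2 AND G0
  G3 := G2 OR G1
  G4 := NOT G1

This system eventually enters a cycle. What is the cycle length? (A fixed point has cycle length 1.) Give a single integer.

Answer: 1

Derivation:
Step 0: 11001
Step 1: G0=(1+0>=1)=1 G1=0(const) G2=G2&G0=0&1=0 G3=G2|G1=0|1=1 G4=NOT G1=NOT 1=0 -> 10010
Step 2: G0=(0+1>=1)=1 G1=0(const) G2=G2&G0=0&1=0 G3=G2|G1=0|0=0 G4=NOT G1=NOT 0=1 -> 10001
Step 3: G0=(1+0>=1)=1 G1=0(const) G2=G2&G0=0&1=0 G3=G2|G1=0|0=0 G4=NOT G1=NOT 0=1 -> 10001
State from step 3 equals state from step 2 -> cycle length 1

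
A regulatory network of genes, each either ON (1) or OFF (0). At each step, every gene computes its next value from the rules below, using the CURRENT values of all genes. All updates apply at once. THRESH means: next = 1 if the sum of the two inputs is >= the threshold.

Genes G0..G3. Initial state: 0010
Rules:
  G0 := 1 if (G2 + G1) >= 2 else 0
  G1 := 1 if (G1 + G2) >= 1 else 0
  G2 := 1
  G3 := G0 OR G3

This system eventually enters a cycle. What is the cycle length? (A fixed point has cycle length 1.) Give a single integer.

Step 0: 0010
Step 1: G0=(1+0>=2)=0 G1=(0+1>=1)=1 G2=1(const) G3=G0|G3=0|0=0 -> 0110
Step 2: G0=(1+1>=2)=1 G1=(1+1>=1)=1 G2=1(const) G3=G0|G3=0|0=0 -> 1110
Step 3: G0=(1+1>=2)=1 G1=(1+1>=1)=1 G2=1(const) G3=G0|G3=1|0=1 -> 1111
Step 4: G0=(1+1>=2)=1 G1=(1+1>=1)=1 G2=1(const) G3=G0|G3=1|1=1 -> 1111
State from step 4 equals state from step 3 -> cycle length 1

Answer: 1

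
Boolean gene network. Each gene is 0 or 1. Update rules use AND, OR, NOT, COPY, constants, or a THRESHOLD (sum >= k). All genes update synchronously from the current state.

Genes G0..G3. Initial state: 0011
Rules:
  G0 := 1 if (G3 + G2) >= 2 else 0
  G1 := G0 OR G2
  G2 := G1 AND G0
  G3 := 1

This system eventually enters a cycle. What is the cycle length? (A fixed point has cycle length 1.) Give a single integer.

Answer: 2

Derivation:
Step 0: 0011
Step 1: G0=(1+1>=2)=1 G1=G0|G2=0|1=1 G2=G1&G0=0&0=0 G3=1(const) -> 1101
Step 2: G0=(1+0>=2)=0 G1=G0|G2=1|0=1 G2=G1&G0=1&1=1 G3=1(const) -> 0111
Step 3: G0=(1+1>=2)=1 G1=G0|G2=0|1=1 G2=G1&G0=1&0=0 G3=1(const) -> 1101
State from step 3 equals state from step 1 -> cycle length 2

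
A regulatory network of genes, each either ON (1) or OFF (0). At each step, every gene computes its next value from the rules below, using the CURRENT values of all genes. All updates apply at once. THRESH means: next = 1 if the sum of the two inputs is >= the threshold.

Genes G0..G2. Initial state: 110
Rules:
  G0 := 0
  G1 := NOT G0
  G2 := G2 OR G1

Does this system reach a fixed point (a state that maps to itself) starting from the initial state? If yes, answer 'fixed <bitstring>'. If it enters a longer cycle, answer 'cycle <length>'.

Answer: fixed 011

Derivation:
Step 0: 110
Step 1: G0=0(const) G1=NOT G0=NOT 1=0 G2=G2|G1=0|1=1 -> 001
Step 2: G0=0(const) G1=NOT G0=NOT 0=1 G2=G2|G1=1|0=1 -> 011
Step 3: G0=0(const) G1=NOT G0=NOT 0=1 G2=G2|G1=1|1=1 -> 011
Fixed point reached at step 2: 011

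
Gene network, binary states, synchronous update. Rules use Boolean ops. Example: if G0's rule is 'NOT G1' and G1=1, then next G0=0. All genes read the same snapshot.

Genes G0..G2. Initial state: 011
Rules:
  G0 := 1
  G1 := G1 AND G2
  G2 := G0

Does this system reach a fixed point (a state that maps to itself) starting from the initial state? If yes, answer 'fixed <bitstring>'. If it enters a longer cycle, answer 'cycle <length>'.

Step 0: 011
Step 1: G0=1(const) G1=G1&G2=1&1=1 G2=G0=0 -> 110
Step 2: G0=1(const) G1=G1&G2=1&0=0 G2=G0=1 -> 101
Step 3: G0=1(const) G1=G1&G2=0&1=0 G2=G0=1 -> 101
Fixed point reached at step 2: 101

Answer: fixed 101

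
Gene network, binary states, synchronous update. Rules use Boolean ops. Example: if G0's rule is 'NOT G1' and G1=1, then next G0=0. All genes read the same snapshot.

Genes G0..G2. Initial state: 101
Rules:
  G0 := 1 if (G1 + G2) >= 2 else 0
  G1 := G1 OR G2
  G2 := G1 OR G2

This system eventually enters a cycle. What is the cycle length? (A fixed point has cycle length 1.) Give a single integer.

Answer: 1

Derivation:
Step 0: 101
Step 1: G0=(0+1>=2)=0 G1=G1|G2=0|1=1 G2=G1|G2=0|1=1 -> 011
Step 2: G0=(1+1>=2)=1 G1=G1|G2=1|1=1 G2=G1|G2=1|1=1 -> 111
Step 3: G0=(1+1>=2)=1 G1=G1|G2=1|1=1 G2=G1|G2=1|1=1 -> 111
State from step 3 equals state from step 2 -> cycle length 1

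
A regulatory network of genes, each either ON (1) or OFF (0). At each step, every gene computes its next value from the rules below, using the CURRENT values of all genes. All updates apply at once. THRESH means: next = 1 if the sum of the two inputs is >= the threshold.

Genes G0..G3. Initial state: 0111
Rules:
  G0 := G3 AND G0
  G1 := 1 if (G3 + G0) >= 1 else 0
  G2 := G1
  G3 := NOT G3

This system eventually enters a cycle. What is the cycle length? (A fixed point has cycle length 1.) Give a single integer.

Step 0: 0111
Step 1: G0=G3&G0=1&0=0 G1=(1+0>=1)=1 G2=G1=1 G3=NOT G3=NOT 1=0 -> 0110
Step 2: G0=G3&G0=0&0=0 G1=(0+0>=1)=0 G2=G1=1 G3=NOT G3=NOT 0=1 -> 0011
Step 3: G0=G3&G0=1&0=0 G1=(1+0>=1)=1 G2=G1=0 G3=NOT G3=NOT 1=0 -> 0100
Step 4: G0=G3&G0=0&0=0 G1=(0+0>=1)=0 G2=G1=1 G3=NOT G3=NOT 0=1 -> 0011
State from step 4 equals state from step 2 -> cycle length 2

Answer: 2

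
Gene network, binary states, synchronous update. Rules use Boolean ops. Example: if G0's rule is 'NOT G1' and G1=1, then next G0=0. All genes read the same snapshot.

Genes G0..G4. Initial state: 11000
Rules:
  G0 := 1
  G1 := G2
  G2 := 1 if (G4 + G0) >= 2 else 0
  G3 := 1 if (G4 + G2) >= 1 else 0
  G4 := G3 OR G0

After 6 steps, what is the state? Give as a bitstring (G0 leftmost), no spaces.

Step 1: G0=1(const) G1=G2=0 G2=(0+1>=2)=0 G3=(0+0>=1)=0 G4=G3|G0=0|1=1 -> 10001
Step 2: G0=1(const) G1=G2=0 G2=(1+1>=2)=1 G3=(1+0>=1)=1 G4=G3|G0=0|1=1 -> 10111
Step 3: G0=1(const) G1=G2=1 G2=(1+1>=2)=1 G3=(1+1>=1)=1 G4=G3|G0=1|1=1 -> 11111
Step 4: G0=1(const) G1=G2=1 G2=(1+1>=2)=1 G3=(1+1>=1)=1 G4=G3|G0=1|1=1 -> 11111
Step 5: G0=1(const) G1=G2=1 G2=(1+1>=2)=1 G3=(1+1>=1)=1 G4=G3|G0=1|1=1 -> 11111
Step 6: G0=1(const) G1=G2=1 G2=(1+1>=2)=1 G3=(1+1>=1)=1 G4=G3|G0=1|1=1 -> 11111

11111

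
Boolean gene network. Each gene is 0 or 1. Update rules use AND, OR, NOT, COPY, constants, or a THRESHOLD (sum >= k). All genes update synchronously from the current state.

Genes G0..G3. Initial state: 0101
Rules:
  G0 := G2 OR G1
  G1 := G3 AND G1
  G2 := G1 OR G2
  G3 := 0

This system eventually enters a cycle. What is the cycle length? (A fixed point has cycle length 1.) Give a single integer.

Answer: 1

Derivation:
Step 0: 0101
Step 1: G0=G2|G1=0|1=1 G1=G3&G1=1&1=1 G2=G1|G2=1|0=1 G3=0(const) -> 1110
Step 2: G0=G2|G1=1|1=1 G1=G3&G1=0&1=0 G2=G1|G2=1|1=1 G3=0(const) -> 1010
Step 3: G0=G2|G1=1|0=1 G1=G3&G1=0&0=0 G2=G1|G2=0|1=1 G3=0(const) -> 1010
State from step 3 equals state from step 2 -> cycle length 1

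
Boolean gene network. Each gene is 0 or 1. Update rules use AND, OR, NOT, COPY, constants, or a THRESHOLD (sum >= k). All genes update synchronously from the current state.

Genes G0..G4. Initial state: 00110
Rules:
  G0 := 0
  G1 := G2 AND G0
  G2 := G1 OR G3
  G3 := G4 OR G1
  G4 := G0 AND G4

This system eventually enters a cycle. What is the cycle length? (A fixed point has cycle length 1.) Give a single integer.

Answer: 1

Derivation:
Step 0: 00110
Step 1: G0=0(const) G1=G2&G0=1&0=0 G2=G1|G3=0|1=1 G3=G4|G1=0|0=0 G4=G0&G4=0&0=0 -> 00100
Step 2: G0=0(const) G1=G2&G0=1&0=0 G2=G1|G3=0|0=0 G3=G4|G1=0|0=0 G4=G0&G4=0&0=0 -> 00000
Step 3: G0=0(const) G1=G2&G0=0&0=0 G2=G1|G3=0|0=0 G3=G4|G1=0|0=0 G4=G0&G4=0&0=0 -> 00000
State from step 3 equals state from step 2 -> cycle length 1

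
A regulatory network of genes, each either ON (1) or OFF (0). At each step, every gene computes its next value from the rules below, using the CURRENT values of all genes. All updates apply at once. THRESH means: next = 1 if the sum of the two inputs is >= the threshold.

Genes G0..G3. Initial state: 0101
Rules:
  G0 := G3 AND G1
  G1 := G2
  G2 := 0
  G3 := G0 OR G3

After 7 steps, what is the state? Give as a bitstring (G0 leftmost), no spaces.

Step 1: G0=G3&G1=1&1=1 G1=G2=0 G2=0(const) G3=G0|G3=0|1=1 -> 1001
Step 2: G0=G3&G1=1&0=0 G1=G2=0 G2=0(const) G3=G0|G3=1|1=1 -> 0001
Step 3: G0=G3&G1=1&0=0 G1=G2=0 G2=0(const) G3=G0|G3=0|1=1 -> 0001
Step 4: G0=G3&G1=1&0=0 G1=G2=0 G2=0(const) G3=G0|G3=0|1=1 -> 0001
Step 5: G0=G3&G1=1&0=0 G1=G2=0 G2=0(const) G3=G0|G3=0|1=1 -> 0001
Step 6: G0=G3&G1=1&0=0 G1=G2=0 G2=0(const) G3=G0|G3=0|1=1 -> 0001
Step 7: G0=G3&G1=1&0=0 G1=G2=0 G2=0(const) G3=G0|G3=0|1=1 -> 0001

0001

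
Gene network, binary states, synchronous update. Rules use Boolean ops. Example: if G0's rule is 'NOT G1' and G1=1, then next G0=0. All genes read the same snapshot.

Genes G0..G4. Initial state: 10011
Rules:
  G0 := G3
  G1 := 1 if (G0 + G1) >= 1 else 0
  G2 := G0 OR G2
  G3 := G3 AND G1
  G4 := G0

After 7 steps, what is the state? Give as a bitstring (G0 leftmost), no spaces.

Step 1: G0=G3=1 G1=(1+0>=1)=1 G2=G0|G2=1|0=1 G3=G3&G1=1&0=0 G4=G0=1 -> 11101
Step 2: G0=G3=0 G1=(1+1>=1)=1 G2=G0|G2=1|1=1 G3=G3&G1=0&1=0 G4=G0=1 -> 01101
Step 3: G0=G3=0 G1=(0+1>=1)=1 G2=G0|G2=0|1=1 G3=G3&G1=0&1=0 G4=G0=0 -> 01100
Step 4: G0=G3=0 G1=(0+1>=1)=1 G2=G0|G2=0|1=1 G3=G3&G1=0&1=0 G4=G0=0 -> 01100
Step 5: G0=G3=0 G1=(0+1>=1)=1 G2=G0|G2=0|1=1 G3=G3&G1=0&1=0 G4=G0=0 -> 01100
Step 6: G0=G3=0 G1=(0+1>=1)=1 G2=G0|G2=0|1=1 G3=G3&G1=0&1=0 G4=G0=0 -> 01100
Step 7: G0=G3=0 G1=(0+1>=1)=1 G2=G0|G2=0|1=1 G3=G3&G1=0&1=0 G4=G0=0 -> 01100

01100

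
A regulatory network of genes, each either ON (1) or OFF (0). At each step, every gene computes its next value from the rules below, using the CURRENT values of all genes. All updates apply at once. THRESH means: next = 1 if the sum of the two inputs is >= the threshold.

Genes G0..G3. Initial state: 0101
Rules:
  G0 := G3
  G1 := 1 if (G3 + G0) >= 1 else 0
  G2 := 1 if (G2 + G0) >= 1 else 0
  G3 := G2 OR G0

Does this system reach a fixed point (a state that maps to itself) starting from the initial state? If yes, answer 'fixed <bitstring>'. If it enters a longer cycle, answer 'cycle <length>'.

Answer: fixed 1111

Derivation:
Step 0: 0101
Step 1: G0=G3=1 G1=(1+0>=1)=1 G2=(0+0>=1)=0 G3=G2|G0=0|0=0 -> 1100
Step 2: G0=G3=0 G1=(0+1>=1)=1 G2=(0+1>=1)=1 G3=G2|G0=0|1=1 -> 0111
Step 3: G0=G3=1 G1=(1+0>=1)=1 G2=(1+0>=1)=1 G3=G2|G0=1|0=1 -> 1111
Step 4: G0=G3=1 G1=(1+1>=1)=1 G2=(1+1>=1)=1 G3=G2|G0=1|1=1 -> 1111
Fixed point reached at step 3: 1111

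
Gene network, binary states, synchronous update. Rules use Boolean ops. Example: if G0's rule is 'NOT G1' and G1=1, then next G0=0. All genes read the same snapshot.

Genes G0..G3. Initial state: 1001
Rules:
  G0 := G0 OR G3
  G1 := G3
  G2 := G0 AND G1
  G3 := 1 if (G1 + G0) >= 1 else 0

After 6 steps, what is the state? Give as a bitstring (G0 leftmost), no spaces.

Step 1: G0=G0|G3=1|1=1 G1=G3=1 G2=G0&G1=1&0=0 G3=(0+1>=1)=1 -> 1101
Step 2: G0=G0|G3=1|1=1 G1=G3=1 G2=G0&G1=1&1=1 G3=(1+1>=1)=1 -> 1111
Step 3: G0=G0|G3=1|1=1 G1=G3=1 G2=G0&G1=1&1=1 G3=(1+1>=1)=1 -> 1111
Step 4: G0=G0|G3=1|1=1 G1=G3=1 G2=G0&G1=1&1=1 G3=(1+1>=1)=1 -> 1111
Step 5: G0=G0|G3=1|1=1 G1=G3=1 G2=G0&G1=1&1=1 G3=(1+1>=1)=1 -> 1111
Step 6: G0=G0|G3=1|1=1 G1=G3=1 G2=G0&G1=1&1=1 G3=(1+1>=1)=1 -> 1111

1111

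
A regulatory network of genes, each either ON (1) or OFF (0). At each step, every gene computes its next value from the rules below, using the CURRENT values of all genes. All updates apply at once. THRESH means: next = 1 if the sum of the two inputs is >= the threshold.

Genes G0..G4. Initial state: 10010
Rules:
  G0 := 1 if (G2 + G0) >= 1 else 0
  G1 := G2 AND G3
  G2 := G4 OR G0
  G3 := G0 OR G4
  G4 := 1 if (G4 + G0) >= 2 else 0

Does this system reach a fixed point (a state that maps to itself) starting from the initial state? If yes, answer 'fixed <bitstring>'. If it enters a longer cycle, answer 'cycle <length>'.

Step 0: 10010
Step 1: G0=(0+1>=1)=1 G1=G2&G3=0&1=0 G2=G4|G0=0|1=1 G3=G0|G4=1|0=1 G4=(0+1>=2)=0 -> 10110
Step 2: G0=(1+1>=1)=1 G1=G2&G3=1&1=1 G2=G4|G0=0|1=1 G3=G0|G4=1|0=1 G4=(0+1>=2)=0 -> 11110
Step 3: G0=(1+1>=1)=1 G1=G2&G3=1&1=1 G2=G4|G0=0|1=1 G3=G0|G4=1|0=1 G4=(0+1>=2)=0 -> 11110
Fixed point reached at step 2: 11110

Answer: fixed 11110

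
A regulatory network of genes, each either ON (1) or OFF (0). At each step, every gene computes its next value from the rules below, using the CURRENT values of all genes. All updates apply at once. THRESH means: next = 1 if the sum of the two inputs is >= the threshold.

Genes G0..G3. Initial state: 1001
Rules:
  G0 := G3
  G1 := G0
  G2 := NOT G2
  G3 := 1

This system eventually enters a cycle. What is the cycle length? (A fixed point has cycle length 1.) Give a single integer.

Answer: 2

Derivation:
Step 0: 1001
Step 1: G0=G3=1 G1=G0=1 G2=NOT G2=NOT 0=1 G3=1(const) -> 1111
Step 2: G0=G3=1 G1=G0=1 G2=NOT G2=NOT 1=0 G3=1(const) -> 1101
Step 3: G0=G3=1 G1=G0=1 G2=NOT G2=NOT 0=1 G3=1(const) -> 1111
State from step 3 equals state from step 1 -> cycle length 2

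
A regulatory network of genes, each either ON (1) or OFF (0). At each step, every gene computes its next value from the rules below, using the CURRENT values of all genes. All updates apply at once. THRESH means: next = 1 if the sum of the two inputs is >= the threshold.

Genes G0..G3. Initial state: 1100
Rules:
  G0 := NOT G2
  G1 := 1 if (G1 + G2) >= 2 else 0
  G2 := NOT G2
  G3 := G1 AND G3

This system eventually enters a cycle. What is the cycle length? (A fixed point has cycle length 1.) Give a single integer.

Step 0: 1100
Step 1: G0=NOT G2=NOT 0=1 G1=(1+0>=2)=0 G2=NOT G2=NOT 0=1 G3=G1&G3=1&0=0 -> 1010
Step 2: G0=NOT G2=NOT 1=0 G1=(0+1>=2)=0 G2=NOT G2=NOT 1=0 G3=G1&G3=0&0=0 -> 0000
Step 3: G0=NOT G2=NOT 0=1 G1=(0+0>=2)=0 G2=NOT G2=NOT 0=1 G3=G1&G3=0&0=0 -> 1010
State from step 3 equals state from step 1 -> cycle length 2

Answer: 2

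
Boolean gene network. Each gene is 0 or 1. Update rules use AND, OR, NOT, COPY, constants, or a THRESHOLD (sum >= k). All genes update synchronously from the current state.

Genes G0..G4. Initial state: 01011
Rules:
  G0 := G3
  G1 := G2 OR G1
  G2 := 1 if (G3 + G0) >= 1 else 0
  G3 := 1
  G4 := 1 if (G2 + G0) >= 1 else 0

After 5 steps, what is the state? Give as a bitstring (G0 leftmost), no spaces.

Step 1: G0=G3=1 G1=G2|G1=0|1=1 G2=(1+0>=1)=1 G3=1(const) G4=(0+0>=1)=0 -> 11110
Step 2: G0=G3=1 G1=G2|G1=1|1=1 G2=(1+1>=1)=1 G3=1(const) G4=(1+1>=1)=1 -> 11111
Step 3: G0=G3=1 G1=G2|G1=1|1=1 G2=(1+1>=1)=1 G3=1(const) G4=(1+1>=1)=1 -> 11111
Step 4: G0=G3=1 G1=G2|G1=1|1=1 G2=(1+1>=1)=1 G3=1(const) G4=(1+1>=1)=1 -> 11111
Step 5: G0=G3=1 G1=G2|G1=1|1=1 G2=(1+1>=1)=1 G3=1(const) G4=(1+1>=1)=1 -> 11111

11111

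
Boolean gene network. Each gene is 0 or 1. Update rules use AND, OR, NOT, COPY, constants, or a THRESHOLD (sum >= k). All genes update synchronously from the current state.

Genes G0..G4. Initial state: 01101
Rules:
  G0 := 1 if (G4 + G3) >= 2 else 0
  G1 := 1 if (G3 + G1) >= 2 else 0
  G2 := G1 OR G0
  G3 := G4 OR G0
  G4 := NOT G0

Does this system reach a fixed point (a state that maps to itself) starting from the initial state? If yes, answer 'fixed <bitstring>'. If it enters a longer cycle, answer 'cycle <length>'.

Answer: cycle 5

Derivation:
Step 0: 01101
Step 1: G0=(1+0>=2)=0 G1=(0+1>=2)=0 G2=G1|G0=1|0=1 G3=G4|G0=1|0=1 G4=NOT G0=NOT 0=1 -> 00111
Step 2: G0=(1+1>=2)=1 G1=(1+0>=2)=0 G2=G1|G0=0|0=0 G3=G4|G0=1|0=1 G4=NOT G0=NOT 0=1 -> 10011
Step 3: G0=(1+1>=2)=1 G1=(1+0>=2)=0 G2=G1|G0=0|1=1 G3=G4|G0=1|1=1 G4=NOT G0=NOT 1=0 -> 10110
Step 4: G0=(0+1>=2)=0 G1=(1+0>=2)=0 G2=G1|G0=0|1=1 G3=G4|G0=0|1=1 G4=NOT G0=NOT 1=0 -> 00110
Step 5: G0=(0+1>=2)=0 G1=(1+0>=2)=0 G2=G1|G0=0|0=0 G3=G4|G0=0|0=0 G4=NOT G0=NOT 0=1 -> 00001
Step 6: G0=(1+0>=2)=0 G1=(0+0>=2)=0 G2=G1|G0=0|0=0 G3=G4|G0=1|0=1 G4=NOT G0=NOT 0=1 -> 00011
Step 7: G0=(1+1>=2)=1 G1=(1+0>=2)=0 G2=G1|G0=0|0=0 G3=G4|G0=1|0=1 G4=NOT G0=NOT 0=1 -> 10011
Cycle of length 5 starting at step 2 -> no fixed point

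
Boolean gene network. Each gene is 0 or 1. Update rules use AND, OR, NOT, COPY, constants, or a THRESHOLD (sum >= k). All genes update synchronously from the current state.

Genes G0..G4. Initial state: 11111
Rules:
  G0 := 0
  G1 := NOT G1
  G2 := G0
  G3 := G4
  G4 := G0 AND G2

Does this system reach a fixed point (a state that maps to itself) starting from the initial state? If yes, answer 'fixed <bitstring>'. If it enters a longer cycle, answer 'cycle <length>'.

Answer: cycle 2

Derivation:
Step 0: 11111
Step 1: G0=0(const) G1=NOT G1=NOT 1=0 G2=G0=1 G3=G4=1 G4=G0&G2=1&1=1 -> 00111
Step 2: G0=0(const) G1=NOT G1=NOT 0=1 G2=G0=0 G3=G4=1 G4=G0&G2=0&1=0 -> 01010
Step 3: G0=0(const) G1=NOT G1=NOT 1=0 G2=G0=0 G3=G4=0 G4=G0&G2=0&0=0 -> 00000
Step 4: G0=0(const) G1=NOT G1=NOT 0=1 G2=G0=0 G3=G4=0 G4=G0&G2=0&0=0 -> 01000
Step 5: G0=0(const) G1=NOT G1=NOT 1=0 G2=G0=0 G3=G4=0 G4=G0&G2=0&0=0 -> 00000
Cycle of length 2 starting at step 3 -> no fixed point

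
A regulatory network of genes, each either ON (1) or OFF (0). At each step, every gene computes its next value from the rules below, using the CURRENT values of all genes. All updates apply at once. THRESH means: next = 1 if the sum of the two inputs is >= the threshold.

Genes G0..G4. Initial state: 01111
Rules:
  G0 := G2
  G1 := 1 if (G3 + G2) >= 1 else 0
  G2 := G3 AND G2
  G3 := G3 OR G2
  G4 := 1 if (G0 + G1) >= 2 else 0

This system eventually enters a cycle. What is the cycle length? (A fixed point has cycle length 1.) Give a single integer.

Step 0: 01111
Step 1: G0=G2=1 G1=(1+1>=1)=1 G2=G3&G2=1&1=1 G3=G3|G2=1|1=1 G4=(0+1>=2)=0 -> 11110
Step 2: G0=G2=1 G1=(1+1>=1)=1 G2=G3&G2=1&1=1 G3=G3|G2=1|1=1 G4=(1+1>=2)=1 -> 11111
Step 3: G0=G2=1 G1=(1+1>=1)=1 G2=G3&G2=1&1=1 G3=G3|G2=1|1=1 G4=(1+1>=2)=1 -> 11111
State from step 3 equals state from step 2 -> cycle length 1

Answer: 1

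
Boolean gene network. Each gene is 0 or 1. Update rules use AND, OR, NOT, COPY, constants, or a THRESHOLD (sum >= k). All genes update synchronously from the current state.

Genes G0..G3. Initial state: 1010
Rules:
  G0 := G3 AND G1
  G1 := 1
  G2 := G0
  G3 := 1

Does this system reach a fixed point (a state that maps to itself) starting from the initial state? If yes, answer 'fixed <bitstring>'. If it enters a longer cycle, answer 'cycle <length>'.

Answer: fixed 1111

Derivation:
Step 0: 1010
Step 1: G0=G3&G1=0&0=0 G1=1(const) G2=G0=1 G3=1(const) -> 0111
Step 2: G0=G3&G1=1&1=1 G1=1(const) G2=G0=0 G3=1(const) -> 1101
Step 3: G0=G3&G1=1&1=1 G1=1(const) G2=G0=1 G3=1(const) -> 1111
Step 4: G0=G3&G1=1&1=1 G1=1(const) G2=G0=1 G3=1(const) -> 1111
Fixed point reached at step 3: 1111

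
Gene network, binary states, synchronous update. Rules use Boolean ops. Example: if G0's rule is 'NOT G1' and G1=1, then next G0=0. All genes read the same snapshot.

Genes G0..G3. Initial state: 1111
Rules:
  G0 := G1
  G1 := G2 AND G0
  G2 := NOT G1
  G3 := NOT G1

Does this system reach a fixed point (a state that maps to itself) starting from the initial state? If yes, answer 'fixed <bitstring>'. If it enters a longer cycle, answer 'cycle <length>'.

Answer: fixed 0011

Derivation:
Step 0: 1111
Step 1: G0=G1=1 G1=G2&G0=1&1=1 G2=NOT G1=NOT 1=0 G3=NOT G1=NOT 1=0 -> 1100
Step 2: G0=G1=1 G1=G2&G0=0&1=0 G2=NOT G1=NOT 1=0 G3=NOT G1=NOT 1=0 -> 1000
Step 3: G0=G1=0 G1=G2&G0=0&1=0 G2=NOT G1=NOT 0=1 G3=NOT G1=NOT 0=1 -> 0011
Step 4: G0=G1=0 G1=G2&G0=1&0=0 G2=NOT G1=NOT 0=1 G3=NOT G1=NOT 0=1 -> 0011
Fixed point reached at step 3: 0011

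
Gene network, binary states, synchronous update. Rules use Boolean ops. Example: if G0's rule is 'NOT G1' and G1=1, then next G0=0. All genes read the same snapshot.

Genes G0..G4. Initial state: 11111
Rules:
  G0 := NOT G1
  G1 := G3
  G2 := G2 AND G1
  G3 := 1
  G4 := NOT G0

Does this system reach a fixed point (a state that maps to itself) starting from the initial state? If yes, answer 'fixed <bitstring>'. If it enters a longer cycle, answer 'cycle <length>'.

Step 0: 11111
Step 1: G0=NOT G1=NOT 1=0 G1=G3=1 G2=G2&G1=1&1=1 G3=1(const) G4=NOT G0=NOT 1=0 -> 01110
Step 2: G0=NOT G1=NOT 1=0 G1=G3=1 G2=G2&G1=1&1=1 G3=1(const) G4=NOT G0=NOT 0=1 -> 01111
Step 3: G0=NOT G1=NOT 1=0 G1=G3=1 G2=G2&G1=1&1=1 G3=1(const) G4=NOT G0=NOT 0=1 -> 01111
Fixed point reached at step 2: 01111

Answer: fixed 01111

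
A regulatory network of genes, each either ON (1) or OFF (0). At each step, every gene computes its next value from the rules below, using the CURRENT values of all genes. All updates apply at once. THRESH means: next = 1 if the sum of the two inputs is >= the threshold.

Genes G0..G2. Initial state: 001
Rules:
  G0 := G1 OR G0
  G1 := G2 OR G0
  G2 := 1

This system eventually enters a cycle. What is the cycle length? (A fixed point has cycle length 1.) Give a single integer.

Step 0: 001
Step 1: G0=G1|G0=0|0=0 G1=G2|G0=1|0=1 G2=1(const) -> 011
Step 2: G0=G1|G0=1|0=1 G1=G2|G0=1|0=1 G2=1(const) -> 111
Step 3: G0=G1|G0=1|1=1 G1=G2|G0=1|1=1 G2=1(const) -> 111
State from step 3 equals state from step 2 -> cycle length 1

Answer: 1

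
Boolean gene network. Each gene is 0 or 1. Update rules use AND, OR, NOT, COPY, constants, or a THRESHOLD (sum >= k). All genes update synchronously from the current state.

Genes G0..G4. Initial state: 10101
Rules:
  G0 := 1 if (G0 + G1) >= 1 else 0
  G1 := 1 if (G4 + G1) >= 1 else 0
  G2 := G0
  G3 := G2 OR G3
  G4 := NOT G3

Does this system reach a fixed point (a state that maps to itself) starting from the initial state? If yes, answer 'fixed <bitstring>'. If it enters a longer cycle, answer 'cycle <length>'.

Answer: fixed 11110

Derivation:
Step 0: 10101
Step 1: G0=(1+0>=1)=1 G1=(1+0>=1)=1 G2=G0=1 G3=G2|G3=1|0=1 G4=NOT G3=NOT 0=1 -> 11111
Step 2: G0=(1+1>=1)=1 G1=(1+1>=1)=1 G2=G0=1 G3=G2|G3=1|1=1 G4=NOT G3=NOT 1=0 -> 11110
Step 3: G0=(1+1>=1)=1 G1=(0+1>=1)=1 G2=G0=1 G3=G2|G3=1|1=1 G4=NOT G3=NOT 1=0 -> 11110
Fixed point reached at step 2: 11110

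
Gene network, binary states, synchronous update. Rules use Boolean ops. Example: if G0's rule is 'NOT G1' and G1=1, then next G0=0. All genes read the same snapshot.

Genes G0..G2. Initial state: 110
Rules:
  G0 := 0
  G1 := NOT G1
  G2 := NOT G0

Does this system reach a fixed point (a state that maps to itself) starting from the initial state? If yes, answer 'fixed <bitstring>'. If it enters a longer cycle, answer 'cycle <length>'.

Step 0: 110
Step 1: G0=0(const) G1=NOT G1=NOT 1=0 G2=NOT G0=NOT 1=0 -> 000
Step 2: G0=0(const) G1=NOT G1=NOT 0=1 G2=NOT G0=NOT 0=1 -> 011
Step 3: G0=0(const) G1=NOT G1=NOT 1=0 G2=NOT G0=NOT 0=1 -> 001
Step 4: G0=0(const) G1=NOT G1=NOT 0=1 G2=NOT G0=NOT 0=1 -> 011
Cycle of length 2 starting at step 2 -> no fixed point

Answer: cycle 2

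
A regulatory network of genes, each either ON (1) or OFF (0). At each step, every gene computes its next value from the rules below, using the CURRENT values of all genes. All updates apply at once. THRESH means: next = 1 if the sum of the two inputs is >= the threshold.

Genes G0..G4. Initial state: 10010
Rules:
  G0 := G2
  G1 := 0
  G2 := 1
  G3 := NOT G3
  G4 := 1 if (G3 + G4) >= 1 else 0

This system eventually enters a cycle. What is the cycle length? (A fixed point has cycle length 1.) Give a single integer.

Answer: 2

Derivation:
Step 0: 10010
Step 1: G0=G2=0 G1=0(const) G2=1(const) G3=NOT G3=NOT 1=0 G4=(1+0>=1)=1 -> 00101
Step 2: G0=G2=1 G1=0(const) G2=1(const) G3=NOT G3=NOT 0=1 G4=(0+1>=1)=1 -> 10111
Step 3: G0=G2=1 G1=0(const) G2=1(const) G3=NOT G3=NOT 1=0 G4=(1+1>=1)=1 -> 10101
Step 4: G0=G2=1 G1=0(const) G2=1(const) G3=NOT G3=NOT 0=1 G4=(0+1>=1)=1 -> 10111
State from step 4 equals state from step 2 -> cycle length 2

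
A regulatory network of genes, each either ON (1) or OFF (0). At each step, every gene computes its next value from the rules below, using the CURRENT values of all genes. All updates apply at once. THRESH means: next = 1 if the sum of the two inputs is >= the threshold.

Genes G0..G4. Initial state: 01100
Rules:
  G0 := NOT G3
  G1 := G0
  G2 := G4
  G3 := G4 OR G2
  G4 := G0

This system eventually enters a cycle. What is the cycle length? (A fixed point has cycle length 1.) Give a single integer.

Step 0: 01100
Step 1: G0=NOT G3=NOT 0=1 G1=G0=0 G2=G4=0 G3=G4|G2=0|1=1 G4=G0=0 -> 10010
Step 2: G0=NOT G3=NOT 1=0 G1=G0=1 G2=G4=0 G3=G4|G2=0|0=0 G4=G0=1 -> 01001
Step 3: G0=NOT G3=NOT 0=1 G1=G0=0 G2=G4=1 G3=G4|G2=1|0=1 G4=G0=0 -> 10110
Step 4: G0=NOT G3=NOT 1=0 G1=G0=1 G2=G4=0 G3=G4|G2=0|1=1 G4=G0=1 -> 01011
Step 5: G0=NOT G3=NOT 1=0 G1=G0=0 G2=G4=1 G3=G4|G2=1|0=1 G4=G0=0 -> 00110
Step 6: G0=NOT G3=NOT 1=0 G1=G0=0 G2=G4=0 G3=G4|G2=0|1=1 G4=G0=0 -> 00010
Step 7: G0=NOT G3=NOT 1=0 G1=G0=0 G2=G4=0 G3=G4|G2=0|0=0 G4=G0=0 -> 00000
Step 8: G0=NOT G3=NOT 0=1 G1=G0=0 G2=G4=0 G3=G4|G2=0|0=0 G4=G0=0 -> 10000
Step 9: G0=NOT G3=NOT 0=1 G1=G0=1 G2=G4=0 G3=G4|G2=0|0=0 G4=G0=1 -> 11001
Step 10: G0=NOT G3=NOT 0=1 G1=G0=1 G2=G4=1 G3=G4|G2=1|0=1 G4=G0=1 -> 11111
Step 11: G0=NOT G3=NOT 1=0 G1=G0=1 G2=G4=1 G3=G4|G2=1|1=1 G4=G0=1 -> 01111
Step 12: G0=NOT G3=NOT 1=0 G1=G0=0 G2=G4=1 G3=G4|G2=1|1=1 G4=G0=0 -> 00110
State from step 12 equals state from step 5 -> cycle length 7

Answer: 7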